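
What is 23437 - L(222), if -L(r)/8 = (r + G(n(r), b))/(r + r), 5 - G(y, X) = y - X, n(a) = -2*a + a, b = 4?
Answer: 867471/37 ≈ 23445.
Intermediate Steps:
n(a) = -a
G(y, X) = 5 + X - y (G(y, X) = 5 - (y - X) = 5 + (X - y) = 5 + X - y)
L(r) = -4*(9 + 2*r)/r (L(r) = -8*(r + (5 + 4 - (-1)*r))/(r + r) = -8*(r + (5 + 4 + r))/(2*r) = -8*(r + (9 + r))*1/(2*r) = -8*(9 + 2*r)*1/(2*r) = -4*(9 + 2*r)/r)
23437 - L(222) = 23437 - (-8 - 36/222) = 23437 - (-8 - 36*1/222) = 23437 - (-8 - 6/37) = 23437 - 1*(-302/37) = 23437 + 302/37 = 867471/37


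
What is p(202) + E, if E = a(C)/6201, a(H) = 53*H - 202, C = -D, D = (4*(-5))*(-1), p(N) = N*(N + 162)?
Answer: 455945866/6201 ≈ 73528.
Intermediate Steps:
p(N) = N*(162 + N)
D = 20 (D = -20*(-1) = 20)
C = -20 (C = -1*20 = -20)
a(H) = -202 + 53*H
E = -1262/6201 (E = (-202 + 53*(-20))/6201 = (-202 - 1060)*(1/6201) = -1262*1/6201 = -1262/6201 ≈ -0.20352)
p(202) + E = 202*(162 + 202) - 1262/6201 = 202*364 - 1262/6201 = 73528 - 1262/6201 = 455945866/6201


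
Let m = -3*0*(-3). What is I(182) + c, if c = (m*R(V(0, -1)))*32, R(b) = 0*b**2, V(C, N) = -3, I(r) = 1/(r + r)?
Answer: 1/364 ≈ 0.0027473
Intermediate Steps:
I(r) = 1/(2*r)
R(b) = 0
m = 0 (m = 0*(-3) = 0)
c = 0 (c = (0*0)*32 = 0*32 = 0)
I(182) + c = (1/2)/182 + 0 = (1/2)*(1/182) + 0 = 1/364 + 0 = 1/364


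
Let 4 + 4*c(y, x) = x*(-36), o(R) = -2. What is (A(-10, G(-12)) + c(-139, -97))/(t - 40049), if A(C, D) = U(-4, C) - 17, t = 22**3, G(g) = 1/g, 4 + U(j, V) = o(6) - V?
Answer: -859/29401 ≈ -0.029217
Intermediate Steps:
c(y, x) = -1 - 9*x (c(y, x) = -1 + (x*(-36))/4 = -1 + (-36*x)/4 = -1 - 9*x)
U(j, V) = -6 - V (U(j, V) = -4 + (-2 - V) = -6 - V)
t = 10648
A(C, D) = -23 - C (A(C, D) = (-6 - C) - 17 = -23 - C)
(A(-10, G(-12)) + c(-139, -97))/(t - 40049) = ((-23 - 1*(-10)) + (-1 - 9*(-97)))/(10648 - 40049) = ((-23 + 10) + (-1 + 873))/(-29401) = (-13 + 872)*(-1/29401) = 859*(-1/29401) = -859/29401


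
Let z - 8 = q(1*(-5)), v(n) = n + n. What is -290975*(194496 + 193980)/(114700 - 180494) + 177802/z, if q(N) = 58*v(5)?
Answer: 16619334778897/9671718 ≈ 1.7183e+6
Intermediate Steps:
v(n) = 2*n
q(N) = 580 (q(N) = 58*(2*5) = 58*10 = 580)
z = 588 (z = 8 + 580 = 588)
-290975*(194496 + 193980)/(114700 - 180494) + 177802/z = -290975*(194496 + 193980)/(114700 - 180494) + 177802/588 = -290975/((-65794/388476)) + 177802*(1/588) = -290975/((-65794*1/388476)) + 88901/294 = -290975/(-32897/194238) + 88901/294 = -290975*(-194238/32897) + 88901/294 = 56518402050/32897 + 88901/294 = 16619334778897/9671718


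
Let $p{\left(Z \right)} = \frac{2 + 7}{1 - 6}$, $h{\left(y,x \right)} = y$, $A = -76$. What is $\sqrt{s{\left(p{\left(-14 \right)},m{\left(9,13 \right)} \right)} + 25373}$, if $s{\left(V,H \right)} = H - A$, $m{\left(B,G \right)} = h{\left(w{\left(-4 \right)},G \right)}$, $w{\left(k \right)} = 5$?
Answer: $\sqrt{25454} \approx 159.54$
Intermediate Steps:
$m{\left(B,G \right)} = 5$
$p{\left(Z \right)} = - \frac{9}{5}$ ($p{\left(Z \right)} = \frac{9}{-5} = 9 \left(- \frac{1}{5}\right) = - \frac{9}{5}$)
$s{\left(V,H \right)} = 76 + H$ ($s{\left(V,H \right)} = H - -76 = H + 76 = 76 + H$)
$\sqrt{s{\left(p{\left(-14 \right)},m{\left(9,13 \right)} \right)} + 25373} = \sqrt{\left(76 + 5\right) + 25373} = \sqrt{81 + 25373} = \sqrt{25454}$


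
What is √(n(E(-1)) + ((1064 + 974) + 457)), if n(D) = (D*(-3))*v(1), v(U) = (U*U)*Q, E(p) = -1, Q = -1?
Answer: 2*√623 ≈ 49.920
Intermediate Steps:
v(U) = -U² (v(U) = (U*U)*(-1) = U²*(-1) = -U²)
n(D) = 3*D (n(D) = (D*(-3))*(-1*1²) = (-3*D)*(-1*1) = -3*D*(-1) = 3*D)
√(n(E(-1)) + ((1064 + 974) + 457)) = √(3*(-1) + ((1064 + 974) + 457)) = √(-3 + (2038 + 457)) = √(-3 + 2495) = √2492 = 2*√623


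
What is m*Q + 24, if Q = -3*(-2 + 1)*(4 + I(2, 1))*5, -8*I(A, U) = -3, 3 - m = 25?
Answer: -5679/4 ≈ -1419.8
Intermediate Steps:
m = -22 (m = 3 - 1*25 = 3 - 25 = -22)
I(A, U) = 3/8 (I(A, U) = -1/8*(-3) = 3/8)
Q = 525/8 (Q = -3*(-2 + 1)*(4 + 3/8)*5 = -(-3)*35/8*5 = -3*(-35/8)*5 = (105/8)*5 = 525/8 ≈ 65.625)
m*Q + 24 = -22*525/8 + 24 = -5775/4 + 24 = -5679/4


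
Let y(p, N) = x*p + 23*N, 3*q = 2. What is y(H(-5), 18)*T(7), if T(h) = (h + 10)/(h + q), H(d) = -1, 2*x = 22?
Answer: 20553/23 ≈ 893.61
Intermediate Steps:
x = 11 (x = (1/2)*22 = 11)
q = 2/3 (q = (1/3)*2 = 2/3 ≈ 0.66667)
T(h) = (10 + h)/(2/3 + h) (T(h) = (h + 10)/(h + 2/3) = (10 + h)/(2/3 + h))
y(p, N) = 11*p + 23*N
y(H(-5), 18)*T(7) = (11*(-1) + 23*18)*(3*(10 + 7)/(2 + 3*7)) = (-11 + 414)*(3*17/(2 + 21)) = 403*(3*17/23) = 403*(3*(1/23)*17) = 403*(51/23) = 20553/23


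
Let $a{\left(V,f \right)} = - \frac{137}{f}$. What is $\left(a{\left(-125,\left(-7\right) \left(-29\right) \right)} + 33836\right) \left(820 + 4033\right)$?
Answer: $\frac{33333175063}{203} \approx 1.642 \cdot 10^{8}$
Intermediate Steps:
$\left(a{\left(-125,\left(-7\right) \left(-29\right) \right)} + 33836\right) \left(820 + 4033\right) = \left(- \frac{137}{\left(-7\right) \left(-29\right)} + 33836\right) \left(820 + 4033\right) = \left(- \frac{137}{203} + 33836\right) 4853 = \frac{6868571}{203} \cdot 4853 = \frac{33333175063}{203}$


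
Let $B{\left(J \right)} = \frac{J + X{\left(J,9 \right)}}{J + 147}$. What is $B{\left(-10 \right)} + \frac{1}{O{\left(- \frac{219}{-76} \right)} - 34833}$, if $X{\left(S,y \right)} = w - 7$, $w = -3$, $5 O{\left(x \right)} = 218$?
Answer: $- \frac{3479625}{23830739} \approx -0.14601$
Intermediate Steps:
$O{\left(x \right)} = \frac{218}{5}$ ($O{\left(x \right)} = \frac{1}{5} \cdot 218 = \frac{218}{5}$)
$X{\left(S,y \right)} = -10$ ($X{\left(S,y \right)} = -3 - 7 = -10$)
$B{\left(J \right)} = \frac{-10 + J}{147 + J}$ ($B{\left(J \right)} = \frac{J - 10}{J + 147} = \frac{-10 + J}{147 + J}$)
$B{\left(-10 \right)} + \frac{1}{O{\left(- \frac{219}{-76} \right)} - 34833} = \frac{-10 - 10}{147 - 10} + \frac{1}{\frac{218}{5} - 34833} = \frac{1}{137} \left(-20\right) + \frac{1}{- \frac{173947}{5}} = \frac{1}{137} \left(-20\right) - \frac{5}{173947} = - \frac{20}{137} - \frac{5}{173947} = - \frac{3479625}{23830739}$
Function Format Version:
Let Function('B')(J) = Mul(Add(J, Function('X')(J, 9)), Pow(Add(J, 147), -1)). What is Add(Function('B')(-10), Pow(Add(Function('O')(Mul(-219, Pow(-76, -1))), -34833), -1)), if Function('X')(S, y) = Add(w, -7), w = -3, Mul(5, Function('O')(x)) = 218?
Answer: Rational(-3479625, 23830739) ≈ -0.14601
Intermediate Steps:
Function('O')(x) = Rational(218, 5) (Function('O')(x) = Mul(Rational(1, 5), 218) = Rational(218, 5))
Function('X')(S, y) = -10 (Function('X')(S, y) = Add(-3, -7) = -10)
Function('B')(J) = Mul(Pow(Add(147, J), -1), Add(-10, J)) (Function('B')(J) = Mul(Add(J, -10), Pow(Add(J, 147), -1)) = Mul(Add(-10, J), Pow(Add(147, J), -1)) = Mul(Pow(Add(147, J), -1), Add(-10, J)))
Add(Function('B')(-10), Pow(Add(Function('O')(Mul(-219, Pow(-76, -1))), -34833), -1)) = Add(Mul(Pow(Add(147, -10), -1), Add(-10, -10)), Pow(Add(Rational(218, 5), -34833), -1)) = Add(Mul(Pow(137, -1), -20), Pow(Rational(-173947, 5), -1)) = Add(Mul(Rational(1, 137), -20), Rational(-5, 173947)) = Add(Rational(-20, 137), Rational(-5, 173947)) = Rational(-3479625, 23830739)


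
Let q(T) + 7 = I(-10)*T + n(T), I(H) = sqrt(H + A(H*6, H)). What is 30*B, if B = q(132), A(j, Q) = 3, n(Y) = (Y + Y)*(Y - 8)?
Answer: 981870 + 3960*I*sqrt(7) ≈ 9.8187e+5 + 10477.0*I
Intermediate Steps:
n(Y) = 2*Y*(-8 + Y) (n(Y) = (2*Y)*(-8 + Y) = 2*Y*(-8 + Y))
I(H) = sqrt(3 + H) (I(H) = sqrt(H + 3) = sqrt(3 + H))
q(T) = -7 + 2*T*(-8 + T) + I*T*sqrt(7) (q(T) = -7 + (sqrt(3 - 10)*T + 2*T*(-8 + T)) = -7 + (sqrt(-7)*T + 2*T*(-8 + T)) = -7 + ((I*sqrt(7))*T + 2*T*(-8 + T)) = -7 + (I*T*sqrt(7) + 2*T*(-8 + T)) = -7 + (2*T*(-8 + T) + I*T*sqrt(7)) = -7 + 2*T*(-8 + T) + I*T*sqrt(7))
B = 32729 + 132*I*sqrt(7) (B = -7 + 2*132*(-8 + 132) + I*132*sqrt(7) = -7 + 2*132*124 + 132*I*sqrt(7) = -7 + 32736 + 132*I*sqrt(7) = 32729 + 132*I*sqrt(7) ≈ 32729.0 + 349.24*I)
30*B = 30*(32729 + 132*I*sqrt(7)) = 981870 + 3960*I*sqrt(7)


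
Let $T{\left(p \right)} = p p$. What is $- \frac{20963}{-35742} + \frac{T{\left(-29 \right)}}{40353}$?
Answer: $\frac{291992987}{480765642} \approx 0.60735$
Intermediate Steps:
$T{\left(p \right)} = p^{2}$
$- \frac{20963}{-35742} + \frac{T{\left(-29 \right)}}{40353} = - \frac{20963}{-35742} + \frac{\left(-29\right)^{2}}{40353} = \left(-20963\right) \left(- \frac{1}{35742}\right) + 841 \cdot \frac{1}{40353} = \frac{20963}{35742} + \frac{841}{40353} = \frac{291992987}{480765642}$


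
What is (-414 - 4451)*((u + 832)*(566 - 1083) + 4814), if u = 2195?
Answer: 7590105425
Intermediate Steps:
(-414 - 4451)*((u + 832)*(566 - 1083) + 4814) = (-414 - 4451)*((2195 + 832)*(566 - 1083) + 4814) = -4865*(3027*(-517) + 4814) = -4865*(-1564959 + 4814) = -4865*(-1560145) = 7590105425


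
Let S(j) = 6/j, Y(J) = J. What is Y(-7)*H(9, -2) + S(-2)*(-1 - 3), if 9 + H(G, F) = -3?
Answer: 96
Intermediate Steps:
H(G, F) = -12 (H(G, F) = -9 - 3 = -12)
Y(-7)*H(9, -2) + S(-2)*(-1 - 3) = -7*(-12) + (6/(-2))*(-1 - 3) = 84 + (6*(-1/2))*(-4) = 84 - 3*(-4) = 84 + 12 = 96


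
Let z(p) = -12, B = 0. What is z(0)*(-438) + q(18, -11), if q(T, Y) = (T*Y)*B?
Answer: 5256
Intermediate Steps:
q(T, Y) = 0 (q(T, Y) = (T*Y)*0 = 0)
z(0)*(-438) + q(18, -11) = -12*(-438) + 0 = 5256 + 0 = 5256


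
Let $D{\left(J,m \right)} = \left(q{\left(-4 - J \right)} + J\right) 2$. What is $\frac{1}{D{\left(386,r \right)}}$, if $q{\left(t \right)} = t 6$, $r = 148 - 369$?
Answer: $- \frac{1}{3908} \approx -0.00025589$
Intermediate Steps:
$r = -221$ ($r = 148 - 369 = -221$)
$q{\left(t \right)} = 6 t$
$D{\left(J,m \right)} = -48 - 10 J$ ($D{\left(J,m \right)} = \left(6 \left(-4 - J\right) + J\right) 2 = \left(\left(-24 - 6 J\right) + J\right) 2 = \left(-24 - 5 J\right) 2 = -48 - 10 J$)
$\frac{1}{D{\left(386,r \right)}} = \frac{1}{-48 - 3860} = \frac{1}{-3908} = - \frac{1}{3908}$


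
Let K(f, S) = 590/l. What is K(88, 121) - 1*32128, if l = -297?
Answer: -9542606/297 ≈ -32130.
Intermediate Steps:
K(f, S) = -590/297 (K(f, S) = 590/(-297) = 590*(-1/297) = -590/297)
K(88, 121) - 1*32128 = -590/297 - 1*32128 = -590/297 - 32128 = -9542606/297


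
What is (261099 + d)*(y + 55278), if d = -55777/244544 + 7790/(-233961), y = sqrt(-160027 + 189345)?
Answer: 137627850024200403867/9535626464 + 14938440250103159*sqrt(29318)/57213758784 ≈ 1.4478e+10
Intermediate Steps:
y = sqrt(29318) ≈ 171.23
d = -14954640457/57213758784 (d = -55777*1/244544 + 7790*(-1/233961) = -55777/244544 - 7790/233961 = -14954640457/57213758784 ≈ -0.26138)
(261099 + d)*(y + 55278) = (261099 - 14954640457/57213758784)*(sqrt(29318) + 55278) = 14938440250103159*(55278 + sqrt(29318))/57213758784 = 137627850024200403867/9535626464 + 14938440250103159*sqrt(29318)/57213758784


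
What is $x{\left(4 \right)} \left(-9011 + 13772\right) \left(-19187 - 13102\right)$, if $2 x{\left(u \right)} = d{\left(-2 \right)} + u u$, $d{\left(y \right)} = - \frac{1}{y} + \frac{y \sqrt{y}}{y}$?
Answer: $- \frac{5073021657}{4} - \frac{153727929 i \sqrt{2}}{2} \approx -1.2683 \cdot 10^{9} - 1.087 \cdot 10^{8} i$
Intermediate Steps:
$d{\left(y \right)} = \sqrt{y} - \frac{1}{y}$ ($d{\left(y \right)} = - \frac{1}{y} + \frac{y^{\frac{3}{2}}}{y} = - \frac{1}{y} + \sqrt{y} = \sqrt{y} - \frac{1}{y}$)
$x{\left(u \right)} = \frac{1}{4} + \frac{u^{2}}{2} + \frac{i \sqrt{2}}{2}$ ($x{\left(u \right)} = \frac{\frac{-1 + \left(-2\right)^{\frac{3}{2}}}{-2} + u u}{2} = \frac{- \frac{-1 - 2 i \sqrt{2}}{2} + u^{2}}{2} = \frac{\left(\frac{1}{2} + i \sqrt{2}\right) + u^{2}}{2} = \frac{\frac{1}{2} + u^{2} + i \sqrt{2}}{2} = \frac{1}{4} + \frac{u^{2}}{2} + \frac{i \sqrt{2}}{2}$)
$x{\left(4 \right)} \left(-9011 + 13772\right) \left(-19187 - 13102\right) = \left(\frac{1}{4} + \frac{4^{2}}{2} + \frac{i \sqrt{2}}{2}\right) \left(-9011 + 13772\right) \left(-19187 - 13102\right) = \left(\frac{1}{4} + \frac{1}{2} \cdot 16 + \frac{i \sqrt{2}}{2}\right) 4761 \left(-32289\right) = \left(\frac{1}{4} + 8 + \frac{i \sqrt{2}}{2}\right) \left(-153727929\right) = \left(\frac{33}{4} + \frac{i \sqrt{2}}{2}\right) \left(-153727929\right) = - \frac{5073021657}{4} - \frac{153727929 i \sqrt{2}}{2}$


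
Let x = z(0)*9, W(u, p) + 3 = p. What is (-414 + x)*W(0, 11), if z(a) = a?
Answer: -3312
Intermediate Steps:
W(u, p) = -3 + p
x = 0 (x = 0*9 = 0)
(-414 + x)*W(0, 11) = (-414 + 0)*(-3 + 11) = -414*8 = -3312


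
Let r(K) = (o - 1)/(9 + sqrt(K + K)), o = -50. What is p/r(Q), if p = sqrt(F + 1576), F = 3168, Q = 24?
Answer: -8*sqrt(3558)/51 - 6*sqrt(1186)/17 ≈ -21.511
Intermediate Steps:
p = 2*sqrt(1186) (p = sqrt(3168 + 1576) = sqrt(4744) = 2*sqrt(1186) ≈ 68.877)
r(K) = -51/(9 + sqrt(2)*sqrt(K)) (r(K) = (-50 - 1)/(9 + sqrt(K + K)) = -51/(9 + sqrt(2*K)) = -51/(9 + sqrt(2)*sqrt(K)))
p/r(Q) = (2*sqrt(1186))/((-51/(9 + sqrt(2)*sqrt(24)))) = (2*sqrt(1186))/((-51/(9 + sqrt(2)*(2*sqrt(6))))) = (2*sqrt(1186))/((-51/(9 + 4*sqrt(3)))) = (2*sqrt(1186))*(-3/17 - 4*sqrt(3)/51) = 2*sqrt(1186)*(-3/17 - 4*sqrt(3)/51)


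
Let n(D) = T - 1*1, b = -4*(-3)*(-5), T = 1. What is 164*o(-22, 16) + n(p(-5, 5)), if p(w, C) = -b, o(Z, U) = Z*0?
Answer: 0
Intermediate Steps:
o(Z, U) = 0
b = -60 (b = 12*(-5) = -60)
p(w, C) = 60 (p(w, C) = -1*(-60) = 60)
n(D) = 0 (n(D) = 1 - 1*1 = 1 - 1 = 0)
164*o(-22, 16) + n(p(-5, 5)) = 164*0 + 0 = 0 + 0 = 0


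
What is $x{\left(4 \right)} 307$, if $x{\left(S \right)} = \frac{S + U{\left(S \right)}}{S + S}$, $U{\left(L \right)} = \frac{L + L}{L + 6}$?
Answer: $\frac{921}{5} \approx 184.2$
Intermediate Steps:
$U{\left(L \right)} = \frac{2 L}{6 + L}$
$x{\left(S \right)} = \frac{S + \frac{2 S}{6 + S}}{2 S}$ ($x{\left(S \right)} = \frac{S + \frac{2 S}{6 + S}}{S + S} = \frac{S + \frac{2 S}{6 + S}}{2 S}$)
$x{\left(4 \right)} 307 = \frac{8 + 4}{2 \left(6 + 4\right)} 307 = \frac{1}{2} \cdot \frac{1}{10} \cdot 12 \cdot 307 = \frac{3}{5} \cdot 307 = \frac{921}{5}$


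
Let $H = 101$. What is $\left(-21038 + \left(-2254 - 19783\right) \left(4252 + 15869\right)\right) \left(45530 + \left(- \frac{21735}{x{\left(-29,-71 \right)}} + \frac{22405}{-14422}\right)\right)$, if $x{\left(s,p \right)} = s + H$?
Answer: $- \frac{1156915891219969325}{57688} \approx -2.0055 \cdot 10^{13}$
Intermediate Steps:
$x{\left(s,p \right)} = 101 + s$ ($x{\left(s,p \right)} = s + 101 = 101 + s$)
$\left(-21038 + \left(-2254 - 19783\right) \left(4252 + 15869\right)\right) \left(45530 + \left(- \frac{21735}{x{\left(-29,-71 \right)}} + \frac{22405}{-14422}\right)\right) = \left(-21038 + \left(-2254 - 19783\right) \left(4252 + 15869\right)\right) \left(45530 + \left(- \frac{21735}{101 - 29} + \frac{22405}{-14422}\right)\right) = \left(-21038 - 443406477\right) \left(45530 + \left(- \frac{21735}{72} + 22405 \left(- \frac{1}{14422}\right)\right)\right) = \left(-21038 - 443406477\right) \left(45530 - \frac{17504185}{57688}\right) = - 443427515 \left(45530 - \frac{17504185}{57688}\right) = \left(-443427515\right) \frac{2609030455}{57688} = - \frac{1156915891219969325}{57688}$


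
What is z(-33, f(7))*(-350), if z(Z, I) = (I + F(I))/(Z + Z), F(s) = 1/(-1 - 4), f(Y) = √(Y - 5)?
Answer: -35/33 + 175*√2/33 ≈ 6.4390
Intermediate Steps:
f(Y) = √(-5 + Y)
F(s) = -⅕ (F(s) = 1/(-5) = -⅕)
z(Z, I) = (-⅕ + I)/(2*Z) (z(Z, I) = (I - ⅕)/(Z + Z) = (-⅕ + I)/((2*Z)) = (-⅕ + I)*(1/(2*Z)) = (-⅕ + I)/(2*Z))
z(-33, f(7))*(-350) = ((⅒)*(-1 + 5*√(-5 + 7))/(-33))*(-350) = ((⅒)*(-1/33)*(-1 + 5*√2))*(-350) = (1/330 - √2/66)*(-350) = -35/33 + 175*√2/33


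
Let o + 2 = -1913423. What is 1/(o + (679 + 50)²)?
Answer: -1/1381984 ≈ -7.2360e-7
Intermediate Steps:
o = -1913425 (o = -2 - 1913423 = -1913425)
1/(o + (679 + 50)²) = 1/(-1913425 + (679 + 50)²) = 1/(-1913425 + 729²) = 1/(-1913425 + 531441) = 1/(-1381984) = -1/1381984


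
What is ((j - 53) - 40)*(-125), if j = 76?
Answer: 2125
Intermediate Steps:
((j - 53) - 40)*(-125) = ((76 - 53) - 40)*(-125) = (23 - 40)*(-125) = -17*(-125) = 2125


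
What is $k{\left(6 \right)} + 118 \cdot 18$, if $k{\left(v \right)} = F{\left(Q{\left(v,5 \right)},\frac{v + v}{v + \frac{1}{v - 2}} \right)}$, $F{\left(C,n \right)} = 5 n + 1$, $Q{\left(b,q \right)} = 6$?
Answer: $\frac{10673}{5} \approx 2134.6$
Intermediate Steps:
$F{\left(C,n \right)} = 1 + 5 n$
$k{\left(v \right)} = 1 + \frac{10 v}{v + \frac{1}{-2 + v}}$ ($k{\left(v \right)} = 1 + 5 \frac{v + v}{v + \frac{1}{v - 2}} = 1 + 5 \frac{2 v}{v + \frac{1}{-2 + v}} = 1 + \frac{10 v}{v + \frac{1}{-2 + v}}$)
$k{\left(6 \right)} + 118 \cdot 18 = \frac{1 + 11 \cdot 6 \left(-2 + 6\right)}{1 + 6 \left(-2 + 6\right)} + 118 \cdot 18 = \frac{1 + 11 \cdot 6 \cdot 4}{1 + 6 \cdot 4} + 2124 = \frac{1 + 264}{1 + 24} + 2124 = \frac{1}{25} \cdot 265 + 2124 = \frac{53}{5} + 2124 = \frac{10673}{5}$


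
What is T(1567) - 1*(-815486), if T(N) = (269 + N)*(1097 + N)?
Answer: 5706590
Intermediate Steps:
T(1567) - 1*(-815486) = (295093 + 1567² + 1366*1567) - 1*(-815486) = (295093 + 2455489 + 2140522) + 815486 = 4891104 + 815486 = 5706590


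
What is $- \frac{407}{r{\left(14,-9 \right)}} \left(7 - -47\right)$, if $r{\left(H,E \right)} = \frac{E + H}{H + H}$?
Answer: $- \frac{615384}{5} \approx -1.2308 \cdot 10^{5}$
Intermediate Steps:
$r{\left(H,E \right)} = \frac{E + H}{2 H}$
$- \frac{407}{r{\left(14,-9 \right)}} \left(7 - -47\right) = - \frac{407}{\frac{1}{2} \cdot \frac{1}{14} \left(-9 + 14\right)} \left(7 - -47\right) = - \frac{407}{\frac{1}{2} \cdot \frac{1}{14} \cdot 5} \left(7 + 47\right) = - \frac{407}{\frac{5}{28}} \cdot 54 = \left(-407\right) \frac{28}{5} \cdot 54 = \left(- \frac{11396}{5}\right) 54 = - \frac{615384}{5}$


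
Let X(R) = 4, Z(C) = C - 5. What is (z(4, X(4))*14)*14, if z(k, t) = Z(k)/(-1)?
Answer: 196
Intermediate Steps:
Z(C) = -5 + C
z(k, t) = 5 - k (z(k, t) = (-5 + k)/(-1) = (-5 + k)*(-1) = 5 - k)
(z(4, X(4))*14)*14 = ((5 - 1*4)*14)*14 = ((5 - 4)*14)*14 = (1*14)*14 = 14*14 = 196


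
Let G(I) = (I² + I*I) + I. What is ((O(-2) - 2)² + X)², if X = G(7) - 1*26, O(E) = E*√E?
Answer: 5497 + 1200*I*√2 ≈ 5497.0 + 1697.1*I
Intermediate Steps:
O(E) = E^(3/2)
G(I) = I + 2*I² (G(I) = (I² + I²) + I = 2*I² + I = I + 2*I²)
X = 79 (X = 7*(1 + 2*7) - 1*26 = 7*(1 + 14) - 26 = 7*15 - 26 = 105 - 26 = 79)
((O(-2) - 2)² + X)² = (((-2)^(3/2) - 2)² + 79)² = ((-2*I*√2 - 2)² + 79)² = ((-2 - 2*I*√2)² + 79)² = (79 + (-2 - 2*I*√2)²)²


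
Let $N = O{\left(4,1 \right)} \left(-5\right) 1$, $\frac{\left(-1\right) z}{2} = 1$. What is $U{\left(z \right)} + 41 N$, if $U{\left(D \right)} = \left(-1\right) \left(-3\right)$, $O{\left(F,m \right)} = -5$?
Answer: $1028$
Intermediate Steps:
$z = -2$ ($z = \left(-2\right) 1 = -2$)
$N = 25$ ($N = \left(-5\right) \left(-5\right) 1 = 25 \cdot 1 = 25$)
$U{\left(D \right)} = 3$
$U{\left(z \right)} + 41 N = 3 + 41 \cdot 25 = 3 + 1025 = 1028$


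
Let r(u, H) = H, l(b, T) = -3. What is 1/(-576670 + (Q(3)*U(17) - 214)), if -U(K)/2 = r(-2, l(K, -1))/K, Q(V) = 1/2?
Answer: -17/9807025 ≈ -1.7335e-6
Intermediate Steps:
Q(V) = ½
U(K) = 6/K (U(K) = -(-6)/K = 6/K)
1/(-576670 + (Q(3)*U(17) - 214)) = 1/(-576670 + ((6/17)/2 - 214)) = 1/(-576670 + ((6*(1/17))/2 - 214)) = 1/(-576670 + ((½)*(6/17) - 214)) = 1/(-576670 + (3/17 - 214)) = 1/(-576670 - 3635/17) = 1/(-9807025/17) = -17/9807025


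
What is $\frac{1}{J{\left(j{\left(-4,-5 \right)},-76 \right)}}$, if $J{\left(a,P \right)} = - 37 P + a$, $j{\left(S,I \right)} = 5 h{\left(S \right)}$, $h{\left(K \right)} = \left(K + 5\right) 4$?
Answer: $\frac{1}{2832} \approx 0.00035311$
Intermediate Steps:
$h{\left(K \right)} = 20 + 4 K$ ($h{\left(K \right)} = \left(5 + K\right) 4 = 20 + 4 K$)
$j{\left(S,I \right)} = 100 + 20 S$ ($j{\left(S,I \right)} = 5 \left(20 + 4 S\right) = 100 + 20 S$)
$J{\left(a,P \right)} = a - 37 P$
$\frac{1}{J{\left(j{\left(-4,-5 \right)},-76 \right)}} = \frac{1}{\left(100 + 20 \left(-4\right)\right) - -2812} = \frac{1}{\left(100 - 80\right) + 2812} = \frac{1}{20 + 2812} = \frac{1}{2832}$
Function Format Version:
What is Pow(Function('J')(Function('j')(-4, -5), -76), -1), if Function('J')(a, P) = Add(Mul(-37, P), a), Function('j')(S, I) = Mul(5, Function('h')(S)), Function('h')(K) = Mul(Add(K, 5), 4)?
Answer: Rational(1, 2832) ≈ 0.00035311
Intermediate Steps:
Function('h')(K) = Add(20, Mul(4, K)) (Function('h')(K) = Mul(Add(5, K), 4) = Add(20, Mul(4, K)))
Function('j')(S, I) = Add(100, Mul(20, S)) (Function('j')(S, I) = Mul(5, Add(20, Mul(4, S))) = Add(100, Mul(20, S)))
Function('J')(a, P) = Add(a, Mul(-37, P))
Pow(Function('J')(Function('j')(-4, -5), -76), -1) = Pow(Add(Add(100, Mul(20, -4)), Mul(-37, -76)), -1) = Pow(Add(Add(100, -80), 2812), -1) = Pow(Add(20, 2812), -1) = Pow(2832, -1) = Rational(1, 2832)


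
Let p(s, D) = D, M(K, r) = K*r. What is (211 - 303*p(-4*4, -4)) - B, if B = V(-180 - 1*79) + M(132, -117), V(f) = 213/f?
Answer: 4368766/259 ≈ 16868.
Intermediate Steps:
B = -4000209/259 (B = 213/(-180 - 1*79) + 132*(-117) = 213/(-180 - 79) - 15444 = 213/(-259) - 15444 = 213*(-1/259) - 15444 = -213/259 - 15444 = -4000209/259 ≈ -15445.)
(211 - 303*p(-4*4, -4)) - B = (211 - 303*(-4)) - 1*(-4000209/259) = (211 + 1212) + 4000209/259 = 1423 + 4000209/259 = 4368766/259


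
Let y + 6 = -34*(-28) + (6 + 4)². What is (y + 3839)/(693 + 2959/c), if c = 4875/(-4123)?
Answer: -23814375/8821582 ≈ -2.6996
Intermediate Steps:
c = -4875/4123 (c = 4875*(-1/4123) = -4875/4123 ≈ -1.1824)
y = 1046 (y = -6 + (-34*(-28) + (6 + 4)²) = -6 + (952 + 10²) = -6 + (952 + 100) = -6 + 1052 = 1046)
(y + 3839)/(693 + 2959/c) = (1046 + 3839)/(693 + 2959/(-4875/4123)) = 4885/(693 + 2959*(-4123/4875)) = 4885/(693 - 12199957/4875) = 4885/(-8821582/4875) = 4885*(-4875/8821582) = -23814375/8821582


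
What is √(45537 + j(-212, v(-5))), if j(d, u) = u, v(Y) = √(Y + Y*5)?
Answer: √(45537 + I*√30) ≈ 213.39 + 0.013*I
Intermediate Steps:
v(Y) = √6*√Y (v(Y) = √(Y + 5*Y) = √(6*Y) = √6*√Y)
√(45537 + j(-212, v(-5))) = √(45537 + √6*√(-5)) = √(45537 + √6*(I*√5)) = √(45537 + I*√30)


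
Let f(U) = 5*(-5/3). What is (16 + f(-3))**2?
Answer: 529/9 ≈ 58.778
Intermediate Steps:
f(U) = -25/3 (f(U) = 5*(-5*1/3) = 5*(-5/3) = -25/3)
(16 + f(-3))**2 = (16 - 25/3)**2 = (23/3)**2 = 529/9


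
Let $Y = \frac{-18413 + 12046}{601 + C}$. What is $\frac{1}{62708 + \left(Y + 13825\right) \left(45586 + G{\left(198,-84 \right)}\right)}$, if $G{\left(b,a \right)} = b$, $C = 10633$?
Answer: $\frac{5617}{3555564142072} \approx 1.5798 \cdot 10^{-9}$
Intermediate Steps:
$Y = - \frac{6367}{11234}$ ($Y = \frac{-18413 + 12046}{601 + 10633} = - \frac{6367}{11234} \approx -0.56676$)
$\frac{1}{62708 + \left(Y + 13825\right) \left(45586 + G{\left(198,-84 \right)}\right)} = \frac{1}{62708 + \left(- \frac{6367}{11234} + 13825\right) \left(45586 + 198\right)} = \frac{1}{62708 + \frac{155303683}{11234} \cdot 45784} = \frac{1}{62708 + \frac{3555211911236}{5617}} = \frac{1}{\frac{3555564142072}{5617}} = \frac{5617}{3555564142072}$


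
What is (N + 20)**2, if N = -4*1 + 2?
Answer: 324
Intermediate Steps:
N = -2 (N = -4 + 2 = -2)
(N + 20)**2 = (-2 + 20)**2 = 18**2 = 324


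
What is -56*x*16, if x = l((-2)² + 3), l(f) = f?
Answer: -6272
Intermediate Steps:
x = 7 (x = (-2)² + 3 = 4 + 3 = 7)
-56*x*16 = -56*7*16 = -392*16 = -6272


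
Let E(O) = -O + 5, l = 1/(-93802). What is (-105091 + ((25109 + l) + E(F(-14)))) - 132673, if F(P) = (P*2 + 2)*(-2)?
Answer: -19951873005/93802 ≈ -2.1270e+5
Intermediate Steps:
F(P) = -4 - 4*P (F(P) = (2*P + 2)*(-2) = (2 + 2*P)*(-2) = -4 - 4*P)
l = -1/93802 ≈ -1.0661e-5
E(O) = 5 - O
(-105091 + ((25109 + l) + E(F(-14)))) - 132673 = (-105091 + ((25109 - 1/93802) + (5 - (-4 - 4*(-14))))) - 132673 = (-105091 + (2355274417/93802 + (5 - (-4 + 56)))) - 132673 = (-105091 + (2355274417/93802 + (5 - 1*52))) - 132673 = (-105091 + (2355274417/93802 + (5 - 52))) - 132673 = (-105091 + (2355274417/93802 - 47)) - 132673 = (-105091 + 2350865723/93802) - 132673 = -7506880259/93802 - 132673 = -19951873005/93802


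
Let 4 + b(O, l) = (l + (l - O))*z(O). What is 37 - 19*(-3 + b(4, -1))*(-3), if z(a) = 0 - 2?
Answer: 322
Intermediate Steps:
z(a) = -2
b(O, l) = -4 - 4*l + 2*O (b(O, l) = -4 + (l + (l - O))*(-2) = -4 + (-O + 2*l)*(-2) = -4 + (-4*l + 2*O) = -4 - 4*l + 2*O)
37 - 19*(-3 + b(4, -1))*(-3) = 37 - 19*(-3 + (-4 - 4*(-1) + 2*4))*(-3) = 37 - 19*(-3 + (-4 + 4 + 8))*(-3) = 37 - 19*(-3 + 8)*(-3) = 37 - 95*(-3) = 37 - 19*(-15) = 37 + 285 = 322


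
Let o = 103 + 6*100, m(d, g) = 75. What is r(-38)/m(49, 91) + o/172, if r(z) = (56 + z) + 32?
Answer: 2453/516 ≈ 4.7539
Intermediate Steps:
o = 703 (o = 103 + 600 = 703)
r(z) = 88 + z
r(-38)/m(49, 91) + o/172 = (88 - 38)/75 + 703/172 = 50*(1/75) + 703*(1/172) = ⅔ + 703/172 = 2453/516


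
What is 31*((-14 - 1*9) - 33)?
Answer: -1736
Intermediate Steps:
31*((-14 - 1*9) - 33) = 31*((-14 - 9) - 33) = 31*(-23 - 33) = 31*(-56) = -1736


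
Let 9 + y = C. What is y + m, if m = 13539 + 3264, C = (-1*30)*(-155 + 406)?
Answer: 9264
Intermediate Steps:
C = -7530 (C = -30*251 = -7530)
y = -7539 (y = -9 - 7530 = -7539)
m = 16803
y + m = -7539 + 16803 = 9264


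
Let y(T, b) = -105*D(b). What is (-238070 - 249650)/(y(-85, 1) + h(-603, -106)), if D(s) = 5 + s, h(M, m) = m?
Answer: 60965/92 ≈ 662.66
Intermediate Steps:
y(T, b) = -525 - 105*b (y(T, b) = -105*(5 + b) = -525 - 105*b)
(-238070 - 249650)/(y(-85, 1) + h(-603, -106)) = (-238070 - 249650)/((-525 - 105*1) - 106) = -487720/((-525 - 105) - 106) = -487720/(-630 - 106) = -487720/(-736) = -487720*(-1/736) = 60965/92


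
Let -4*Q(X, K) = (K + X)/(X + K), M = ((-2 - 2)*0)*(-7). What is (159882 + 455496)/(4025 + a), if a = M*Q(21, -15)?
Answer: 615378/4025 ≈ 152.89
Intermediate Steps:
M = 0 (M = -4*0*(-7) = 0*(-7) = 0)
Q(X, K) = -¼ (Q(X, K) = -(K + X)/(4*(X + K)) = -(K + X)/(4*(K + X)) = -¼*1 = -¼)
a = 0 (a = 0*(-¼) = 0)
(159882 + 455496)/(4025 + a) = (159882 + 455496)/(4025 + 0) = 615378/4025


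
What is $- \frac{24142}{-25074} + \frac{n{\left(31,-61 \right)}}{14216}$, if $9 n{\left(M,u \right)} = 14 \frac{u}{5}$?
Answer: $\frac{142802843}{148521660} \approx 0.9615$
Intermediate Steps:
$n{\left(M,u \right)} = \frac{14 u}{45}$ ($n{\left(M,u \right)} = \frac{14 \frac{u}{5}}{9} = \frac{\frac{14}{5} u}{9} = \frac{14 u}{45}$)
$- \frac{24142}{-25074} + \frac{n{\left(31,-61 \right)}}{14216} = - \frac{24142}{-25074} + \frac{\frac{14}{45} \left(-61\right)}{14216} = \left(-24142\right) \left(- \frac{1}{25074}\right) - \frac{427}{319860} = \frac{12071}{12537} - \frac{427}{319860} = \frac{142802843}{148521660}$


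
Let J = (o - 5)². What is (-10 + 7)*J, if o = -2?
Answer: -147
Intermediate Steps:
J = 49 (J = (-2 - 5)² = (-7)² = 49)
(-10 + 7)*J = (-10 + 7)*49 = -3*49 = -147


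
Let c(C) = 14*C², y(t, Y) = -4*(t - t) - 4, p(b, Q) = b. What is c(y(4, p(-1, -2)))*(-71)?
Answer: -15904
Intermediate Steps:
y(t, Y) = -4 (y(t, Y) = -4*0 - 4 = 0 - 4 = -4)
c(y(4, p(-1, -2)))*(-71) = (14*(-4)²)*(-71) = (14*16)*(-71) = 224*(-71) = -15904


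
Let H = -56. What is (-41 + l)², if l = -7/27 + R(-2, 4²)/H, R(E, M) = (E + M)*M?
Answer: 1493284/729 ≈ 2048.4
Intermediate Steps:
R(E, M) = M*(E + M)
l = -115/27 (l = -7/27 + (4²*(-2 + 4²))/(-56) = -7*1/27 + (16*(-2 + 16))*(-1/56) = -7/27 + (16*14)*(-1/56) = -7/27 + 224*(-1/56) = -7/27 - 4 = -115/27 ≈ -4.2593)
(-41 + l)² = (-41 - 115/27)² = (-1222/27)² = 1493284/729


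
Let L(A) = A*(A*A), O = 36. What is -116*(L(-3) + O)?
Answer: -1044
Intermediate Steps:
L(A) = A³ (L(A) = A*A² = A³)
-116*(L(-3) + O) = -116*((-3)³ + 36) = -116*(-27 + 36) = -116*9 = -1044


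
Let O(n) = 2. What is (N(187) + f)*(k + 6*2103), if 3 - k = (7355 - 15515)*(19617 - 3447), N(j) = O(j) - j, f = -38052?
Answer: -5045747675577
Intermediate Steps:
N(j) = 2 - j
k = 131947203 (k = 3 - (7355 - 15515)*(19617 - 3447) = 3 - (-8160)*16170 = 3 - 1*(-131947200) = 3 + 131947200 = 131947203)
(N(187) + f)*(k + 6*2103) = ((2 - 1*187) - 38052)*(131947203 + 6*2103) = ((2 - 187) - 38052)*(131947203 + 12618) = (-185 - 38052)*131959821 = -38237*131959821 = -5045747675577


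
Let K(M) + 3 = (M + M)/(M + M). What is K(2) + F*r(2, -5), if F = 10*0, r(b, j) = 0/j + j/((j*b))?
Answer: -2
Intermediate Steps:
r(b, j) = 1/b (r(b, j) = 0 + j/((b*j)) = 0 + j*(1/(b*j)) = 0 + 1/b = 1/b)
K(M) = -2 (K(M) = -3 + (M + M)/(M + M) = -3 + (2*M)/((2*M)) = -3 + (2*M)*(1/(2*M)) = -3 + 1 = -2)
F = 0
K(2) + F*r(2, -5) = -2 + 0/2 = -2 + 0*(1/2) = -2 + 0 = -2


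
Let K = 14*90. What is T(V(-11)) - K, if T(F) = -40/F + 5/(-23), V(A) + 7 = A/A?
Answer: -86495/69 ≈ -1253.6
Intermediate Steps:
V(A) = -6 (V(A) = -7 + A/A = -7 + 1 = -6)
T(F) = -5/23 - 40/F (T(F) = -40/F + 5*(-1/23) = -40/F - 5/23 = -5/23 - 40/F)
K = 1260
T(V(-11)) - K = (-5/23 - 40/(-6)) - 1*1260 = (-5/23 - 40*(-⅙)) - 1260 = (-5/23 + 20/3) - 1260 = 445/69 - 1260 = -86495/69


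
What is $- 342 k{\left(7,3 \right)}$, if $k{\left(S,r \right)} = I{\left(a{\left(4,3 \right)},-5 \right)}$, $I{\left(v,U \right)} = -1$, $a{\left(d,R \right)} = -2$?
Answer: $342$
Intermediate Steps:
$k{\left(S,r \right)} = -1$
$- 342 k{\left(7,3 \right)} = \left(-342\right) \left(-1\right) = 342$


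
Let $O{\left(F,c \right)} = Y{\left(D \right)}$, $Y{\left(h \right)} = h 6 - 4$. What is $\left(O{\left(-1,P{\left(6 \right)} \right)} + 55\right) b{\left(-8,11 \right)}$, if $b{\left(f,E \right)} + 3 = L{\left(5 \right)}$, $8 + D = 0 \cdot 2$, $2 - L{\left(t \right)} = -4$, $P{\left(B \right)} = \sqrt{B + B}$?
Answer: $9$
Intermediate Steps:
$P{\left(B \right)} = \sqrt{2} \sqrt{B}$ ($P{\left(B \right)} = \sqrt{2 B} = \sqrt{2} \sqrt{B}$)
$L{\left(t \right)} = 6$ ($L{\left(t \right)} = 2 - -4 = 2 + 4 = 6$)
$D = -8$ ($D = -8 + 0 \cdot 2 = -8 + 0 = -8$)
$Y{\left(h \right)} = -4 + 6 h$ ($Y{\left(h \right)} = 6 h - 4 = -4 + 6 h$)
$O{\left(F,c \right)} = -52$ ($O{\left(F,c \right)} = -4 + 6 \left(-8\right) = -4 - 48 = -52$)
$b{\left(f,E \right)} = 3$ ($b{\left(f,E \right)} = -3 + 6 = 3$)
$\left(O{\left(-1,P{\left(6 \right)} \right)} + 55\right) b{\left(-8,11 \right)} = \left(-52 + 55\right) 3 = 3 \cdot 3 = 9$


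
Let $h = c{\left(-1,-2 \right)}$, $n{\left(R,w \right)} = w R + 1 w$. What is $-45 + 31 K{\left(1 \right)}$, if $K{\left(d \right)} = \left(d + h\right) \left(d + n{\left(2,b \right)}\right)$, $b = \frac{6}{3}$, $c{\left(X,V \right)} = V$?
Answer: $-262$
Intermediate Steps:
$b = 2$ ($b = 6 \cdot \frac{1}{3} = 2$)
$n{\left(R,w \right)} = w + R w$ ($n{\left(R,w \right)} = R w + w = w + R w$)
$h = -2$
$K{\left(d \right)} = \left(-2 + d\right) \left(6 + d\right)$ ($K{\left(d \right)} = \left(d - 2\right) \left(d + 2 \left(1 + 2\right)\right) = \left(-2 + d\right) \left(d + 2 \cdot 3\right) = \left(-2 + d\right) \left(d + 6\right) = \left(-2 + d\right) \left(6 + d\right)$)
$-45 + 31 K{\left(1 \right)} = -45 + 31 \left(-12 + 1^{2} + 4 \cdot 1\right) = -45 + 31 \left(-12 + 1 + 4\right) = -45 + 31 \left(-7\right) = -45 - 217 = -262$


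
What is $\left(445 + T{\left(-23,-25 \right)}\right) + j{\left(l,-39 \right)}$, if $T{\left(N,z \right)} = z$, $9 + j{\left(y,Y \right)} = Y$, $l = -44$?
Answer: $372$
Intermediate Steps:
$j{\left(y,Y \right)} = -9 + Y$
$\left(445 + T{\left(-23,-25 \right)}\right) + j{\left(l,-39 \right)} = \left(445 - 25\right) - 48 = 420 - 48 = 372$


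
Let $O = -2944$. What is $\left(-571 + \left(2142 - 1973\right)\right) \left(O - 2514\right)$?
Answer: $2194116$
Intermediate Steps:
$\left(-571 + \left(2142 - 1973\right)\right) \left(O - 2514\right) = \left(-571 + \left(2142 - 1973\right)\right) \left(-2944 - 2514\right) = \left(-571 + 169\right) \left(-5458\right) = \left(-402\right) \left(-5458\right) = 2194116$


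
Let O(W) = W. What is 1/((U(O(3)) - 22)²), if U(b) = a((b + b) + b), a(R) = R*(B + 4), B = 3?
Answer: 1/1681 ≈ 0.00059488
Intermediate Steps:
a(R) = 7*R (a(R) = R*(3 + 4) = R*7 = 7*R)
U(b) = 21*b (U(b) = 7*((b + b) + b) = 7*(2*b + b) = 7*(3*b) = 21*b)
1/((U(O(3)) - 22)²) = 1/((21*3 - 22)²) = 1/((63 - 22)²) = 1/(41²) = 1/1681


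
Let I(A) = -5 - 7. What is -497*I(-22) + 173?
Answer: 6137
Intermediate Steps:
I(A) = -12
-497*I(-22) + 173 = -497*(-12) + 173 = 5964 + 173 = 6137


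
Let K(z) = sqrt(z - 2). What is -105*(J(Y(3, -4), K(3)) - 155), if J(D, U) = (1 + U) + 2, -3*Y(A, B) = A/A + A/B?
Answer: 15855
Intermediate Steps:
Y(A, B) = -1/3 - A/(3*B) (Y(A, B) = -(A/A + A/B)/3 = -(1 + A/B)/3 = -1/3 - A/(3*B))
K(z) = sqrt(-2 + z)
J(D, U) = 3 + U
-105*(J(Y(3, -4), K(3)) - 155) = -105*((3 + sqrt(-2 + 3)) - 155) = -105*((3 + sqrt(1)) - 155) = -105*((3 + 1) - 155) = -105*(4 - 155) = -105*(-151) = 15855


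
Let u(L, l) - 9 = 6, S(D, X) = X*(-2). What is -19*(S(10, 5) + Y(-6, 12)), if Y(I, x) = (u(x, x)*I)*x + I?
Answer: 20824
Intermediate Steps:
S(D, X) = -2*X
u(L, l) = 15 (u(L, l) = 9 + 6 = 15)
Y(I, x) = I + 15*I*x (Y(I, x) = (15*I)*x + I = 15*I*x + I = I + 15*I*x)
-19*(S(10, 5) + Y(-6, 12)) = -19*(-2*5 - 6*(1 + 15*12)) = -19*(-10 - 6*(1 + 180)) = -19*(-10 - 6*181) = -19*(-10 - 1086) = -19*(-1096) = 20824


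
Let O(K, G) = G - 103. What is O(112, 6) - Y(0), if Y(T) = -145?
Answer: 48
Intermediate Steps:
O(K, G) = -103 + G
O(112, 6) - Y(0) = (-103 + 6) - 1*(-145) = -97 + 145 = 48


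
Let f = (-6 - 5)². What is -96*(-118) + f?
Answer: 11449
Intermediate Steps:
f = 121 (f = (-11)² = 121)
-96*(-118) + f = -96*(-118) + 121 = 11328 + 121 = 11449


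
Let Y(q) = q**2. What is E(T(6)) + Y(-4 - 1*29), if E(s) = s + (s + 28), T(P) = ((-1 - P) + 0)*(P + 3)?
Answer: 991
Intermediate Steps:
T(P) = (-1 - P)*(3 + P)
E(s) = 28 + 2*s (E(s) = s + (28 + s) = 28 + 2*s)
E(T(6)) + Y(-4 - 1*29) = (28 + 2*(-3 - 1*6**2 - 4*6)) + (-4 - 1*29)**2 = (28 + 2*(-3 - 1*36 - 24)) + (-4 - 29)**2 = (28 + 2*(-3 - 36 - 24)) + (-33)**2 = (28 + 2*(-63)) + 1089 = (28 - 126) + 1089 = -98 + 1089 = 991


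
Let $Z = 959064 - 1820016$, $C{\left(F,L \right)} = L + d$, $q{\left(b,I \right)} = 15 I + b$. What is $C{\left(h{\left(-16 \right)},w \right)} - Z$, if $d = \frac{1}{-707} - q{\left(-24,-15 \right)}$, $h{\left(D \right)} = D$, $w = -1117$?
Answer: $\frac{608079387}{707} \approx 8.6008 \cdot 10^{5}$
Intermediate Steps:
$q{\left(b,I \right)} = b + 15 I$
$d = \frac{176042}{707}$ ($d = \frac{1}{-707} - \left(-24 + 15 \left(-15\right)\right) = - \frac{1}{707} - \left(-24 - 225\right) = - \frac{1}{707} - -249 = - \frac{1}{707} + 249 = \frac{176042}{707} \approx 249.0$)
$C{\left(F,L \right)} = \frac{176042}{707} + L$ ($C{\left(F,L \right)} = L + \frac{176042}{707} = \frac{176042}{707} + L$)
$Z = -860952$ ($Z = 959064 - 1820016 = -860952$)
$C{\left(h{\left(-16 \right)},w \right)} - Z = \left(\frac{176042}{707} - 1117\right) - -860952 = - \frac{613677}{707} + 860952 = \frac{608079387}{707}$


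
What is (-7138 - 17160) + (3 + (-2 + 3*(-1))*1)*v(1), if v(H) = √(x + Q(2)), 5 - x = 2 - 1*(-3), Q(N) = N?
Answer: -24298 - 2*√2 ≈ -24301.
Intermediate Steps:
x = 0 (x = 5 - (2 - 1*(-3)) = 5 - (2 + 3) = 5 - 1*5 = 5 - 5 = 0)
v(H) = √2 (v(H) = √(0 + 2) = √2)
(-7138 - 17160) + (3 + (-2 + 3*(-1))*1)*v(1) = (-7138 - 17160) + (3 + (-2 + 3*(-1))*1)*√2 = -24298 + (3 + (-2 - 3)*1)*√2 = -24298 + (3 - 5*1)*√2 = -24298 + (3 - 5)*√2 = -24298 - 2*√2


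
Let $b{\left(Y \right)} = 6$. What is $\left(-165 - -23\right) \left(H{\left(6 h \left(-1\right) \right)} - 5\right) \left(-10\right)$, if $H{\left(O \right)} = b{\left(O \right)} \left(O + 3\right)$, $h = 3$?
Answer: $-134900$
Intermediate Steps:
$H{\left(O \right)} = 18 + 6 O$ ($H{\left(O \right)} = 6 \left(O + 3\right) = 6 \left(3 + O\right) = 18 + 6 O$)
$\left(-165 - -23\right) \left(H{\left(6 h \left(-1\right) \right)} - 5\right) \left(-10\right) = \left(-165 - -23\right) \left(\left(18 + 6 \cdot 6 \cdot 3 \left(-1\right)\right) - 5\right) \left(-10\right) = \left(-165 + 23\right) \left(\left(18 + 6 \cdot 18 \left(-1\right)\right) - 5\right) \left(-10\right) = - 142 \left(\left(18 + 6 \left(-18\right)\right) - 5\right) \left(-10\right) = - 142 \left(\left(18 - 108\right) - 5\right) \left(-10\right) = - 142 \left(-90 - 5\right) \left(-10\right) = - 142 \left(\left(-95\right) \left(-10\right)\right) = \left(-142\right) 950 = -134900$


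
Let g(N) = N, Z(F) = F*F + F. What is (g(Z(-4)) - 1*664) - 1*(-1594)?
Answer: 942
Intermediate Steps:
Z(F) = F + F² (Z(F) = F² + F = F + F²)
(g(Z(-4)) - 1*664) - 1*(-1594) = (-4*(1 - 4) - 1*664) - 1*(-1594) = (-4*(-3) - 664) + 1594 = (12 - 664) + 1594 = -652 + 1594 = 942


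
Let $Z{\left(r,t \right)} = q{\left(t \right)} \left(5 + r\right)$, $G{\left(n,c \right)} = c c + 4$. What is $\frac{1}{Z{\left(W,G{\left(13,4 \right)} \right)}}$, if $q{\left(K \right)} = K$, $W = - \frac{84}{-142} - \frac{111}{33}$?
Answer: $\frac{781}{34800} \approx 0.022443$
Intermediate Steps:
$W = - \frac{2165}{781}$ ($W = \left(-84\right) \left(- \frac{1}{142}\right) - \frac{37}{11} = \frac{42}{71} - \frac{37}{11} = - \frac{2165}{781} \approx -2.7721$)
$G{\left(n,c \right)} = 4 + c^{2}$ ($G{\left(n,c \right)} = c^{2} + 4 = 4 + c^{2}$)
$Z{\left(r,t \right)} = t \left(5 + r\right)$
$\frac{1}{Z{\left(W,G{\left(13,4 \right)} \right)}} = \frac{1}{\left(4 + 4^{2}\right) \left(5 - \frac{2165}{781}\right)} = \frac{1}{\left(4 + 16\right) \frac{1740}{781}} = \frac{1}{20 \cdot \frac{1740}{781}} = \frac{1}{\frac{34800}{781}} = \frac{781}{34800}$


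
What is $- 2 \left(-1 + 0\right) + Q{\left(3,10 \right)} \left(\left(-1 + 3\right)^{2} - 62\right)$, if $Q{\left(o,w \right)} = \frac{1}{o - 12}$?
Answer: $\frac{76}{9} \approx 8.4444$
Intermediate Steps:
$Q{\left(o,w \right)} = \frac{1}{-12 + o}$
$- 2 \left(-1 + 0\right) + Q{\left(3,10 \right)} \left(\left(-1 + 3\right)^{2} - 62\right) = - 2 \left(-1 + 0\right) + \frac{\left(-1 + 3\right)^{2} - 62}{-12 + 3} = \left(-2\right) \left(-1\right) + \frac{2^{2} - 62}{-9} = 2 - \frac{4 - 62}{9} = 2 - - \frac{58}{9} = 2 + \frac{58}{9} = \frac{76}{9}$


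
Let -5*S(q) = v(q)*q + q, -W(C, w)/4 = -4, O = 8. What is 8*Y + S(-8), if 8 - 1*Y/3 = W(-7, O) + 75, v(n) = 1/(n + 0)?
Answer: -9953/5 ≈ -1990.6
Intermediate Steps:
v(n) = 1/n
W(C, w) = 16 (W(C, w) = -4*(-4) = 16)
S(q) = -⅕ - q/5 (S(q) = -(q/q + q)/5 = -(1 + q)/5 = -⅕ - q/5)
Y = -249 (Y = 24 - 3*(16 + 75) = 24 - 3*91 = 24 - 273 = -249)
8*Y + S(-8) = 8*(-249) + (-⅕ - ⅕*(-8)) = -1992 + (-⅕ + 8/5) = -1992 + 7/5 = -9953/5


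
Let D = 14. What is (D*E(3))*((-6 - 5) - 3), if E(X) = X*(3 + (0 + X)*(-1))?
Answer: 0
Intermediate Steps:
E(X) = X*(3 - X) (E(X) = X*(3 + X*(-1)) = X*(3 - X))
(D*E(3))*((-6 - 5) - 3) = (14*(3*(3 - 1*3)))*((-6 - 5) - 3) = (14*(3*(3 - 3)))*(-11 - 3) = (14*(3*0))*(-14) = (14*0)*(-14) = 0*(-14) = 0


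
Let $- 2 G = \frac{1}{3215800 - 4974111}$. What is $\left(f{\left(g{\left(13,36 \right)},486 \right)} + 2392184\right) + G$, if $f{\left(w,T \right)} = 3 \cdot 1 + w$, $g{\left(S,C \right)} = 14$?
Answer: $\frac{8412466665023}{3516622} \approx 2.3922 \cdot 10^{6}$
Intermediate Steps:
$f{\left(w,T \right)} = 3 + w$
$G = \frac{1}{3516622}$ ($G = - \frac{1}{2 \left(3215800 - 4974111\right)} = - \frac{1}{2 \left(-1758311\right)} = \left(- \frac{1}{2}\right) \left(- \frac{1}{1758311}\right) = \frac{1}{3516622} \approx 2.8436 \cdot 10^{-7}$)
$\left(f{\left(g{\left(13,36 \right)},486 \right)} + 2392184\right) + G = \left(\left(3 + 14\right) + 2392184\right) + \frac{1}{3516622} = \left(17 + 2392184\right) + \frac{1}{3516622} = 2392201 + \frac{1}{3516622} = \frac{8412466665023}{3516622}$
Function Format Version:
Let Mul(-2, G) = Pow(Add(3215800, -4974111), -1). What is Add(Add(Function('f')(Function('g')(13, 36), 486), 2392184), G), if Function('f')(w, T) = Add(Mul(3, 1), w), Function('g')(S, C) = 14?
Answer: Rational(8412466665023, 3516622) ≈ 2.3922e+6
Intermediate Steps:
Function('f')(w, T) = Add(3, w)
G = Rational(1, 3516622) (G = Mul(Rational(-1, 2), Pow(Add(3215800, -4974111), -1)) = Mul(Rational(-1, 2), Pow(-1758311, -1)) = Mul(Rational(-1, 2), Rational(-1, 1758311)) = Rational(1, 3516622) ≈ 2.8436e-7)
Add(Add(Function('f')(Function('g')(13, 36), 486), 2392184), G) = Add(Add(Add(3, 14), 2392184), Rational(1, 3516622)) = Add(Add(17, 2392184), Rational(1, 3516622)) = Add(2392201, Rational(1, 3516622)) = Rational(8412466665023, 3516622)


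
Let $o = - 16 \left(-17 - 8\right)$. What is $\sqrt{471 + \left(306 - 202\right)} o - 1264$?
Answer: $-1264 + 2000 \sqrt{23} \approx 8327.7$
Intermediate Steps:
$o = 400$ ($o = - 16 \left(-17 - 8\right) = \left(-16\right) \left(-25\right) = 400$)
$\sqrt{471 + \left(306 - 202\right)} o - 1264 = \sqrt{471 + \left(306 - 202\right)} 400 - 1264 = \sqrt{471 + 104} \cdot 400 - 1264 = \sqrt{575} \cdot 400 - 1264 = 5 \sqrt{23} \cdot 400 - 1264 = 2000 \sqrt{23} - 1264 = -1264 + 2000 \sqrt{23}$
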